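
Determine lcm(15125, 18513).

2314125

gcd first: 18513 = 1·15125 + 3388; 15125 = 4·3388 + 1573; 3388 = 2·1573 + 242; 1573 = 6·242 + 121; 242 = 2·121 + 0 → gcd = 121
lcm = 15125·18513/gcd = 280009125/121 = 2314125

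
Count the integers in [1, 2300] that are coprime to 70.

789

70 = 2·5·7. Inclusion–exclusion on these primes:
2300 − ⌊2300/2⌋ − ⌊2300/5⌋ − ⌊2300/7⌋ + ⌊2300/10⌋ + ⌊2300/14⌋ + ⌊2300/35⌋ − ⌊2300/70⌋ = 789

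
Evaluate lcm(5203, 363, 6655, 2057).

14594415

lcm(5203, 363) = 5203·363/gcd = 1888689/121 = 15609
lcm(15609, 6655) = 15609·6655/gcd = 103877895/121 = 858495
lcm(858495, 2057) = 858495·2057/gcd = 1765924215/121 = 14594415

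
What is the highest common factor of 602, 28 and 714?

602 = 2 · 7 · 43; 28 = 2² · 7; 714 = 2 · 3 · 7 · 17
gcd takes min exponent of each prime: 2 · 7 = 14

14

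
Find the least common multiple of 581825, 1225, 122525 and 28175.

3213667914275

lcm(581825, 1225) = 581825·1225/gcd = 712735625/25 = 28509425
lcm(28509425, 122525) = 28509425·122525/gcd = 3493117298125/25 = 139724691925
lcm(139724691925, 28175) = 139724691925·28175/gcd = 3936743194986875/1225 = 3213667914275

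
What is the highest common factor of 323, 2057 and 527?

17

gcd(323, 2057): 2057 = 6·323 + 119; 323 = 2·119 + 85; 119 = 1·85 + 34; 85 = 2·34 + 17; 34 = 2·17 + 0 → 17
gcd(17, 527): 527 = 31·17 + 0 → 17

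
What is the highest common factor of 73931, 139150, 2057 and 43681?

gcd(73931, 139150): 139150 = 1·73931 + 65219; 73931 = 1·65219 + 8712; 65219 = 7·8712 + 4235; 8712 = 2·4235 + 242; 4235 = 17·242 + 121; 242 = 2·121 + 0 → 121
gcd(121, 2057): 2057 = 17·121 + 0 → 121
gcd(121, 43681): 43681 = 361·121 + 0 → 121

121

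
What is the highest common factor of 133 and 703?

19

Euclid: 703 = 5·133 + 38; 133 = 3·38 + 19; 38 = 2·19 + 0. Last nonzero remainder: 19.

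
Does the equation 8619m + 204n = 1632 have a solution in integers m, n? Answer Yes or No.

gcd(8619, 204): 8619 = 42·204 + 51; 204 = 4·51 + 0 → 51
51 divides 1632, so a solution exists.

Yes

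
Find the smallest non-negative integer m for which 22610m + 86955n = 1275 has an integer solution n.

750

gcd(22610, 86955) = 85 (Euclid: 86955 = 3·22610 + 19125; 22610 = 1·19125 + 3485; 19125 = 5·3485 + 1700; 3485 = 2·1700 + 85; 1700 = 20·85 + 0), and 85 | 1275.
Extended Euclid: 22610·(50) + 86955·(-13) = 85. Scale by 15: m₀ = 750.
General solution m = m₀ + 1023t; reducing mod 1023 gives m = 750 (and n = -195).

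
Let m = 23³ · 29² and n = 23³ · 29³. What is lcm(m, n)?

296740963

max exponent per prime: 23³ · 29³ = 296740963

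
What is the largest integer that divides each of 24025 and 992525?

Euclid: 992525 = 41·24025 + 7500; 24025 = 3·7500 + 1525; 7500 = 4·1525 + 1400; 1525 = 1·1400 + 125; 1400 = 11·125 + 25; 125 = 5·25 + 0. Last nonzero remainder: 25.

25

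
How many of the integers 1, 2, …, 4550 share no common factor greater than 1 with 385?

2837

Prime factors of 385: 5, 7, 11. Count integers ≤ 4550 divisible by none of them.
By inclusion–exclusion: 4550 − ⌊4550/5⌋ − ⌊4550/7⌋ − ⌊4550/11⌋ + ⌊4550/35⌋ + ⌊4550/55⌋ + ⌊4550/77⌋ − ⌊4550/385⌋ = 2837.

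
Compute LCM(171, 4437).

84303

171 = 3² · 19; 4437 = 3² · 17 · 29
max exponents: 3² · 17 · 19 · 29 = 84303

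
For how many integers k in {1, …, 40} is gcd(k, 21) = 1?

23

21 = 3·7. Inclusion–exclusion on these primes:
40 − ⌊40/3⌋ − ⌊40/7⌋ + ⌊40/21⌋ = 23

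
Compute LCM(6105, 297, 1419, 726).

51977970

6105 = 3 · 5 · 11 · 37; 297 = 3³ · 11; 1419 = 3 · 11 · 43; 726 = 2 · 3 · 11²
lcm takes max exponent of each prime: 2 · 3³ · 5 · 11² · 37 · 43 = 51977970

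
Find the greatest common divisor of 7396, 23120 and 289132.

4

gcd(7396, 23120): 23120 = 3·7396 + 932; 7396 = 7·932 + 872; 932 = 1·872 + 60; 872 = 14·60 + 32; 60 = 1·32 + 28; 32 = 1·28 + 4; 28 = 7·4 + 0 → 4
gcd(4, 289132): 289132 = 72283·4 + 0 → 4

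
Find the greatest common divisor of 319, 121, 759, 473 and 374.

11

319 = 11 · 29; 121 = 11²; 759 = 3 · 11 · 23; 473 = 11 · 43; 374 = 2 · 11 · 17
gcd takes min exponent of each prime: 11 = 11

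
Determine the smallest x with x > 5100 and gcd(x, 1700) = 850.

5950

1700 = 850·2. Any x with gcd(x, 1700) = 850 is a multiple of 850, say 850s, with s coprime to 2.
Need s > 5100/850, so s ≥ 7. First s ≥ 7 with gcd(s, 2) = 1 is s = 7. Thus x = 850·7 = 5950.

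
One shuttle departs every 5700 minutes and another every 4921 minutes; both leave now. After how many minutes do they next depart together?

5700 = 2² · 3 · 5² · 19; 4921 = 7 · 19 · 37
max exponents: 2² · 3 · 5² · 7 · 19 · 37 = 1476300

1476300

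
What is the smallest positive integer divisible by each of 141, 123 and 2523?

lcm(141, 123) = 141·123/gcd = 17343/3 = 5781
lcm(5781, 2523) = 5781·2523/gcd = 14585463/3 = 4861821

4861821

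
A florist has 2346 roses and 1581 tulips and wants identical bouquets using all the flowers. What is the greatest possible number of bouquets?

51

2346 = 2 · 3 · 17 · 23
1581 = 3 · 17 · 31
Common: 3 · 17 = 51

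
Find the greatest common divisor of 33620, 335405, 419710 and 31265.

gcd(33620, 335405): 335405 = 9·33620 + 32825; 33620 = 1·32825 + 795; 32825 = 41·795 + 230; 795 = 3·230 + 105; 230 = 2·105 + 20; 105 = 5·20 + 5; 20 = 4·5 + 0 → 5
gcd(5, 419710): 419710 = 83942·5 + 0 → 5
gcd(5, 31265): 31265 = 6253·5 + 0 → 5

5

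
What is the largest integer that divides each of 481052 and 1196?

52

481052 = 2² · 11 · 13 · 29²
1196 = 2² · 13 · 23
Common: 2² · 13 = 52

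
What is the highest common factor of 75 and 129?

3

Euclid: 129 = 1·75 + 54; 75 = 1·54 + 21; 54 = 2·21 + 12; 21 = 1·12 + 9; 12 = 1·9 + 3; 9 = 3·3 + 0. Last nonzero remainder: 3.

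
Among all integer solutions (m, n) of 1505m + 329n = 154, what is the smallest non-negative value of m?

13

gcd(1505, 329) = 7 (Euclid: 1505 = 4·329 + 189; 329 = 1·189 + 140; 189 = 1·140 + 49; 140 = 2·49 + 42; 49 = 1·42 + 7; 42 = 6·7 + 0), and 7 | 154.
Extended Euclid: 1505·(7) + 329·(-32) = 7. Scale by 22: m₀ = 154.
General solution m = m₀ + 47t; reducing mod 47 gives m = 13 (and n = -59).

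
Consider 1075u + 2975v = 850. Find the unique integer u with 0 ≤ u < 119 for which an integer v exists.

gcd(1075, 2975) = 25 (Euclid: 2975 = 2·1075 + 825; 1075 = 1·825 + 250; 825 = 3·250 + 75; 250 = 3·75 + 25; 75 = 3·25 + 0), and 25 | 850.
Extended Euclid: 1075·(36) + 2975·(-13) = 25. Scale by 34: u₀ = 1224.
General solution u = u₀ + 119t; reducing mod 119 gives u = 34 (and v = -12).

34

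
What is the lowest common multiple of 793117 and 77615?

793117 = 13³ · 19²; 77615 = 5 · 19² · 43
max exponents: 5 · 13³ · 19² · 43 = 170520155

170520155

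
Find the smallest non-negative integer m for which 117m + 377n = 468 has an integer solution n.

4

gcd(117, 377) = 13 (Euclid: 377 = 3·117 + 26; 117 = 4·26 + 13; 26 = 2·13 + 0), and 13 | 468.
Extended Euclid: 117·(13) + 377·(-4) = 13. Scale by 36: m₀ = 468.
General solution m = m₀ + 29t; reducing mod 29 gives m = 4 (and n = 0).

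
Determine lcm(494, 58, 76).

494 = 2 · 13 · 19; 58 = 2 · 29; 76 = 2² · 19
lcm takes max exponent of each prime: 2² · 13 · 19 · 29 = 28652

28652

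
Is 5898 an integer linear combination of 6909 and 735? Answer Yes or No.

By Bézout, 6909x − 735y = 5898 has integer solutions iff gcd(6909, 735) | 5898.
Euclid: 6909 = 9·735 + 294; 735 = 2·294 + 147; 294 = 2·147 + 0. gcd = 147; 5898 mod 147 = 18. No.

No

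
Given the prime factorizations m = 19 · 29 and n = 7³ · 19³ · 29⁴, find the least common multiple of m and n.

max exponent per prime: 7³ · 19³ · 29⁴ = 1663975449997

1663975449997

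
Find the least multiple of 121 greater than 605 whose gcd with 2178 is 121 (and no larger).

Multiples of 121 above 605: 121·6, 121·7, … . Need the cofactor coprime to 2178/121 = 18.
Checking s = 6, 7, … the first with gcd(s, 18) = 1 is s = 7, giving 847.

847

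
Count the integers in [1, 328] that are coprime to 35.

Prime factors of 35: 5, 7. Count integers ≤ 328 divisible by none of them.
By inclusion–exclusion: 328 − ⌊328/5⌋ − ⌊328/7⌋ + ⌊328/35⌋ = 226.

226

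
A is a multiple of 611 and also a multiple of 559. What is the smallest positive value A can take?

26273

gcd first: 611 = 1·559 + 52; 559 = 10·52 + 39; 52 = 1·39 + 13; 39 = 3·13 + 0 → gcd = 13
lcm = 611·559/gcd = 341549/13 = 26273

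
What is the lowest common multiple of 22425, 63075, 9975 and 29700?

993288195900

22425 = 3 · 5² · 13 · 23; 63075 = 3 · 5² · 29²; 9975 = 3 · 5² · 7 · 19; 29700 = 2² · 3³ · 5² · 11
lcm takes max exponent of each prime: 2² · 3³ · 5² · 7 · 11 · 13 · 19 · 23 · 29² = 993288195900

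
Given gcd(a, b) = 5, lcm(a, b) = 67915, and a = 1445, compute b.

235

Using ab = gcd(a,b)·lcm(a,b) = 5·67915 = 339575, we get b = 339575/1445 = 235.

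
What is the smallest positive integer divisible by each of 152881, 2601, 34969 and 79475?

4162185225

152881 = 17² · 23²; 2601 = 3² · 17²; 34969 = 11² · 17²; 79475 = 5² · 11 · 17²
lcm takes max exponent of each prime: 3² · 5² · 11² · 17² · 23² = 4162185225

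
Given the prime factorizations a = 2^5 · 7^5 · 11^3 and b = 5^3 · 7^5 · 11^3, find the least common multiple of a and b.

89480468000

max exponent per prime: 2^5 · 5^3 · 7^5 · 11^3 = 89480468000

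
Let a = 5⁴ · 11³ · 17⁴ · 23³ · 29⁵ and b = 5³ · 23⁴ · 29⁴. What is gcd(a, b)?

1075685990875

min exponent per shared prime: 5³ · 23³ · 29⁴ = 1075685990875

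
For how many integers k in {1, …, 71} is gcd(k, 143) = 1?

60

143 = 11·13. Inclusion–exclusion on these primes:
71 − ⌊71/11⌋ − ⌊71/13⌋ + ⌊71/143⌋ = 60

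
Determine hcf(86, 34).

86 = 2 · 43
34 = 2 · 17
Common: 2 = 2

2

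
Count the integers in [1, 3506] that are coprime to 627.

Prime factors of 627: 3, 11, 19. Count integers ≤ 3506 divisible by none of them.
By inclusion–exclusion: 3506 − ⌊3506/3⌋ − ⌊3506/11⌋ − ⌊3506/19⌋ + ⌊3506/33⌋ + ⌊3506/57⌋ + ⌊3506/209⌋ − ⌊3506/627⌋ = 2014.

2014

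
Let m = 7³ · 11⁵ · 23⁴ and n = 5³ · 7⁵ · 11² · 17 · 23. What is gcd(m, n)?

min exponent per shared prime: 7³ · 11² · 23 = 954569

954569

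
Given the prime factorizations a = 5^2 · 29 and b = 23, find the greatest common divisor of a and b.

min exponent per shared prime: (none) = 1

1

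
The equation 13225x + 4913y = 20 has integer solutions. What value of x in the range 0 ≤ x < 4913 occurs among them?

gcd(13225, 4913) = 1 (Euclid: 13225 = 2·4913 + 3399; 4913 = 1·3399 + 1514; 3399 = 2·1514 + 371; 1514 = 4·371 + 30; 371 = 12·30 + 11; 30 = 2·11 + 8; 11 = 1·8 + 3; 8 = 2·3 + 2; 3 = 1·2 + 1; 2 = 2·1 + 0), and 1 | 20.
Extended Euclid: 13225·(1801) + 4913·(-4848) = 1. Scale by 20: x₀ = 36020.
General solution x = x₀ + 4913t; reducing mod 4913 gives x = 1629 (and y = -4385).

1629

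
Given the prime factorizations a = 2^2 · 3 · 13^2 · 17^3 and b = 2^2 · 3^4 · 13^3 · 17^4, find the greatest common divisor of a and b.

min exponent per shared prime: 2^2 · 3 · 13^2 · 17^3 = 9963564

9963564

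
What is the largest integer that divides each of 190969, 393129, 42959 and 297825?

gcd(190969, 393129): 393129 = 2·190969 + 11191; 190969 = 17·11191 + 722; 11191 = 15·722 + 361; 722 = 2·361 + 0 → 361
gcd(361, 42959): 42959 = 119·361 + 0 → 361
gcd(361, 297825): 297825 = 825·361 + 0 → 361

361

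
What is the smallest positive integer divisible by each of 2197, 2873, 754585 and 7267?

2197 = 13³; 2873 = 13² · 17; 754585 = 5 · 13² · 19 · 47; 7267 = 13² · 43
lcm takes max exponent of each prime: 5 · 13³ · 17 · 19 · 43 · 47 = 7170821255

7170821255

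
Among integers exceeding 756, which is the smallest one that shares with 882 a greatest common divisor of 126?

1008

gcd(t, 882) = 126 forces 126 | t; write t = 126s. Then gcd(126s, 126·7) = 126·gcd(s, 7), so need gcd(s, 7) = 1.
126s > 756 gives s ≥ 7. The least s ≥ 7 coprime to 7 is 8, so t = 126·8 = 1008.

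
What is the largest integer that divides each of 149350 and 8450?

50

Euclid: 149350 = 17·8450 + 5700; 8450 = 1·5700 + 2750; 5700 = 2·2750 + 200; 2750 = 13·200 + 150; 200 = 1·150 + 50; 150 = 3·50 + 0. Last nonzero remainder: 50.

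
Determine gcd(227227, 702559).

143

227227 = 7 · 11 · 13 · 227
702559 = 11 · 13 · 17³
Common: 11 · 13 = 143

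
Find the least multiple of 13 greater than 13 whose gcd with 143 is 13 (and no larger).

26

143 = 13·11. Any m with gcd(m, 143) = 13 is a multiple of 13, say 13s, with s coprime to 11.
Need s > 13/13, so s ≥ 2. First s ≥ 2 with gcd(s, 11) = 1 is s = 2. Thus m = 13·2 = 26.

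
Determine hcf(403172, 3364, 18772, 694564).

403172 = 2² · 7² · 11² · 17; 3364 = 2² · 29²; 18772 = 2² · 13 · 19²; 694564 = 2² · 13 · 19² · 37
gcd takes min exponent of each prime: 2² = 4

4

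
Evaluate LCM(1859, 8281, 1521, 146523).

236927691

lcm(1859, 8281) = 1859·8281/gcd = 15394379/169 = 91091
lcm(91091, 1521) = 91091·1521/gcd = 138549411/169 = 819819
lcm(819819, 146523) = 819819·146523/gcd = 120122339337/507 = 236927691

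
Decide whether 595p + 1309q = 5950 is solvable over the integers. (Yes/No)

Yes

By Bézout, 595p + 1309q = 5950 has integer solutions iff gcd(595, 1309) | 5950.
Euclid: 1309 = 2·595 + 119; 595 = 5·119 + 0. gcd = 119; 5950 mod 119 = 0. Yes.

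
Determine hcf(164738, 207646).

2

Euclid: 207646 = 1·164738 + 42908; 164738 = 3·42908 + 36014; 42908 = 1·36014 + 6894; 36014 = 5·6894 + 1544; 6894 = 4·1544 + 718; 1544 = 2·718 + 108; 718 = 6·108 + 70; 108 = 1·70 + 38; 70 = 1·38 + 32; 38 = 1·32 + 6; 32 = 5·6 + 2; 6 = 3·2 + 0. Last nonzero remainder: 2.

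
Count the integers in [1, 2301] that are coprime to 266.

266 = 2·7·19. Inclusion–exclusion on these primes:
2301 − ⌊2301/2⌋ − ⌊2301/7⌋ − ⌊2301/19⌋ + ⌊2301/14⌋ + ⌊2301/38⌋ + ⌊2301/133⌋ − ⌊2301/266⌋ = 935

935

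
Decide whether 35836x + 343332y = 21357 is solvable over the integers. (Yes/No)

No

gcd(35836, 343332): 343332 = 9·35836 + 20808; 35836 = 1·20808 + 15028; 20808 = 1·15028 + 5780; 15028 = 2·5780 + 3468; 5780 = 1·3468 + 2312; 3468 = 1·2312 + 1156; 2312 = 2·1156 + 0 → 1156
1156 does not divide 21357, so a solution does not exist.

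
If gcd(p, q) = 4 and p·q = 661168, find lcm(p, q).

Since gcd(p,q)·lcm(p,q) = pq, lcm = 661168/4 = 165292.

165292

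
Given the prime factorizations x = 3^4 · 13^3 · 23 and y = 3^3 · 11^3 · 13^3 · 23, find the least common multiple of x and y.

5447797641

max exponent per prime: 3^4 · 11^3 · 13^3 · 23 = 5447797641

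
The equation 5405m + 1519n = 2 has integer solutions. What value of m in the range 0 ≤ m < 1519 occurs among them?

Euclid: 5405 = 3·1519 + 848; 1519 = 1·848 + 671; 848 = 1·671 + 177; 671 = 3·177 + 140; 177 = 1·140 + 37; 140 = 3·37 + 29; 37 = 1·29 + 8; 29 = 3·8 + 5; 8 = 1·5 + 3; 5 = 1·3 + 2; 3 = 1·2 + 1; 2 = 2·1 + 0 → gcd = 1; 2 = 1·2.
Back-substitution yields 5405·(575) + 1519·(-2046) = 1, so one solution is m = 575·2 = 1150, n = -2046·2 = -4092.
Solutions in m differ by 1519/1 = 1519; the one in [0, 1519) is 1150 mod 1519 = 1150.

1150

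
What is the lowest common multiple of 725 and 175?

5075

725 = 5² · 29; 175 = 5² · 7
max exponents: 5² · 7 · 29 = 5075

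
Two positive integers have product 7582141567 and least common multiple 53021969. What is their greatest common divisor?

gcd·lcm = product, so gcd = 7582141567/53021969 = 143.

143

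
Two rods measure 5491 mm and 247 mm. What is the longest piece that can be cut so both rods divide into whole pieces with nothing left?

19

5491 = 17² · 19
247 = 13 · 19
Common: 19 = 19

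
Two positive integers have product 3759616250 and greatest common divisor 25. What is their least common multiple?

For any two positive integers, gcd × lcm equals their product. Hence lcm = 3759616250 / 25 = 150384650.

150384650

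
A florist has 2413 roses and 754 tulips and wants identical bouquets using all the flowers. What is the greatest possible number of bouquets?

2413 = 19 · 127
754 = 2 · 13 · 29
Common: 1 = 1

1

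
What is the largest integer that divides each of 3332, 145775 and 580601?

gcd(3332, 145775): 145775 = 43·3332 + 2499; 3332 = 1·2499 + 833; 2499 = 3·833 + 0 → 833
gcd(833, 580601): 580601 = 697·833 + 0 → 833

833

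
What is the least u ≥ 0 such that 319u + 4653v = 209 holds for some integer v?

59

Euclid: 4653 = 14·319 + 187; 319 = 1·187 + 132; 187 = 1·132 + 55; 132 = 2·55 + 22; 55 = 2·22 + 11; 22 = 2·11 + 0 → gcd = 11; 209 = 11·19.
Back-substitution yields 319·(-175) + 4653·(12) = 11, so one solution is u = -175·19 = -3325, v = 12·19 = 228.
Solutions in u differ by 4653/11 = 423; the one in [0, 423) is -3325 mod 423 = 59.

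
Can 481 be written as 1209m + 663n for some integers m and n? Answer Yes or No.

By Bézout, 1209m + 663n = 481 has integer solutions iff gcd(1209, 663) | 481.
Euclid: 1209 = 1·663 + 546; 663 = 1·546 + 117; 546 = 4·117 + 78; 117 = 1·78 + 39; 78 = 2·39 + 0. gcd = 39; 481 mod 39 = 13. No.

No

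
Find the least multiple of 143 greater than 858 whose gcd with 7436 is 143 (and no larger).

Multiples of 143 above 858: 143·7, 143·8, … . Need the cofactor coprime to 7436/143 = 52.
Checking s = 7, 8, … the first with gcd(s, 52) = 1 is s = 7, giving 1001.

1001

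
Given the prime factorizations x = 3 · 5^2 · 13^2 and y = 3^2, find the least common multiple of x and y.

max exponent per prime: 3^2 · 5^2 · 13^2 = 38025

38025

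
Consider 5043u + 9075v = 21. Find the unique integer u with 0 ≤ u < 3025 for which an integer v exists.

772

Reduce mod 9075: 5043u ≡ 21 (mod 9075). With g = gcd(5043, 9075) = 3 dividing 21, divide through: 1681u ≡ 7 (mod 3025).
Since gcd(1681, 3025) = 1, u ≡ 7·(1681)⁻¹ ≡ 772 (mod 3025). Smallest non-negative: 772.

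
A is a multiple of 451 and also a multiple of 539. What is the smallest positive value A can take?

22099

451 = 11 · 41; 539 = 7² · 11
max exponents: 7² · 11 · 41 = 22099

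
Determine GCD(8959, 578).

289

Euclid: 8959 = 15·578 + 289; 578 = 2·289 + 0. Last nonzero remainder: 289.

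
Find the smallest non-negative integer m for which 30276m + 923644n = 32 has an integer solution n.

214559

gcd(30276, 923644) = 4 (Euclid: 923644 = 30·30276 + 15364; 30276 = 1·15364 + 14912; 15364 = 1·14912 + 452; 14912 = 32·452 + 448; 452 = 1·448 + 4; 448 = 112·4 + 0), and 4 | 32.
Extended Euclid: 30276·(-2044) + 923644·(67) = 4. Scale by 8: m₀ = -16352.
General solution m = m₀ + 230911t; reducing mod 230911 gives m = 214559 (and n = -7033).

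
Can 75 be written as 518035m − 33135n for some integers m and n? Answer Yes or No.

Yes

gcd(518035, 33135): 518035 = 15·33135 + 21010; 33135 = 1·21010 + 12125; 21010 = 1·12125 + 8885; 12125 = 1·8885 + 3240; 8885 = 2·3240 + 2405; 3240 = 1·2405 + 835; 2405 = 2·835 + 735; 835 = 1·735 + 100; 735 = 7·100 + 35; 100 = 2·35 + 30; 35 = 1·30 + 5; 30 = 6·5 + 0 → 5
5 divides 75, so a solution exists.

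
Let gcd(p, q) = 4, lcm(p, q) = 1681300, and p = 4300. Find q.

1564

Using pq = gcd(p,q)·lcm(p,q) = 4·1681300 = 6725200, we get q = 6725200/4300 = 1564.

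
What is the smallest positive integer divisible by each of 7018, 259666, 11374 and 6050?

lcm(7018, 259666) = 7018·259666/gcd = 1822335988/7018 = 259666
lcm(259666, 11374) = 259666·11374/gcd = 2953441084/242 = 12204302
lcm(12204302, 6050) = 12204302·6050/gcd = 73836027100/242 = 305107550

305107550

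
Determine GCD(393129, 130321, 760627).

361

gcd(393129, 130321): 393129 = 3·130321 + 2166; 130321 = 60·2166 + 361; 2166 = 6·361 + 0 → 361
gcd(361, 760627): 760627 = 2107·361 + 0 → 361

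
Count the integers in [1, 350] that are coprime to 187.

300

Prime factors of 187: 11, 17. Count integers ≤ 350 divisible by none of them.
By inclusion–exclusion: 350 − ⌊350/11⌋ − ⌊350/17⌋ + ⌊350/187⌋ = 300.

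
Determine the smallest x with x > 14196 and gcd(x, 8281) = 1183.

8281 = 1183·7. Any x with gcd(x, 8281) = 1183 is a multiple of 1183, say 1183s, with s coprime to 7.
Need s > 14196/1183, so s ≥ 13. First s ≥ 13 with gcd(s, 7) = 1 is s = 13. Thus x = 1183·13 = 15379.

15379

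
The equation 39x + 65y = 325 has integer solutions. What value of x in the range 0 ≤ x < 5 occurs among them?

0

gcd(39, 65) = 13 (Euclid: 65 = 1·39 + 26; 39 = 1·26 + 13; 26 = 2·13 + 0), and 13 | 325.
Extended Euclid: 39·(2) + 65·(-1) = 13. Scale by 25: x₀ = 50.
General solution x = x₀ + 5t; reducing mod 5 gives x = 0 (and y = 5).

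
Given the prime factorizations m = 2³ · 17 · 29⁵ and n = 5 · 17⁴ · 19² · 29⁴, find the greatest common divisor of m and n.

12023777

min exponent per shared prime: 17 · 29⁴ = 12023777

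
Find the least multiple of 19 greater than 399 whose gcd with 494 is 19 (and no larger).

437

gcd(k, 494) = 19 forces 19 | k; write k = 19s. Then gcd(19s, 19·26) = 19·gcd(s, 26), so need gcd(s, 26) = 1.
19s > 399 gives s ≥ 22. The least s ≥ 22 coprime to 26 is 23, so k = 19·23 = 437.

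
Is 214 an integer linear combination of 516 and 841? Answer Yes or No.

Yes

By Bézout, 516u − 841v = 214 has integer solutions iff gcd(516, 841) | 214.
Euclid: 841 = 1·516 + 325; 516 = 1·325 + 191; 325 = 1·191 + 134; 191 = 1·134 + 57; 134 = 2·57 + 20; 57 = 2·20 + 17; 20 = 1·17 + 3; 17 = 5·3 + 2; 3 = 1·2 + 1; 2 = 2·1 + 0. gcd = 1; 214 mod 1 = 0. Yes.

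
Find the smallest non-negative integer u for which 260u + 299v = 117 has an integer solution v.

gcd(260, 299) = 13 (Euclid: 299 = 1·260 + 39; 260 = 6·39 + 26; 39 = 1·26 + 13; 26 = 2·13 + 0), and 13 | 117.
Extended Euclid: 260·(-8) + 299·(7) = 13. Scale by 9: u₀ = -72.
General solution u = u₀ + 23t; reducing mod 23 gives u = 20 (and v = -17).

20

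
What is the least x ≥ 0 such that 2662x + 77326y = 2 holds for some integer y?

Euclid: 77326 = 29·2662 + 128; 2662 = 20·128 + 102; 128 = 1·102 + 26; 102 = 3·26 + 24; 26 = 1·24 + 2; 24 = 12·2 + 0 → gcd = 2; 2 = 2·1.
Back-substitution yields 2662·(-3021) + 77326·(104) = 2, so one solution is x = -3021·1 = -3021, y = 104·1 = 104.
Solutions in x differ by 77326/2 = 38663; the one in [0, 38663) is -3021 mod 38663 = 35642.

35642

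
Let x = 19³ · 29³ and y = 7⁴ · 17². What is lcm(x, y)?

max exponent per prime: 7⁴ · 17² · 19³ · 29³ = 116076632253239

116076632253239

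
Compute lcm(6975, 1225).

341775

gcd first: 6975 = 5·1225 + 850; 1225 = 1·850 + 375; 850 = 2·375 + 100; 375 = 3·100 + 75; 100 = 1·75 + 25; 75 = 3·25 + 0 → gcd = 25
lcm = 6975·1225/gcd = 8544375/25 = 341775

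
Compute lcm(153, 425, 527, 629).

4387275

lcm(153, 425) = 153·425/gcd = 65025/17 = 3825
lcm(3825, 527) = 3825·527/gcd = 2015775/17 = 118575
lcm(118575, 629) = 118575·629/gcd = 74583675/17 = 4387275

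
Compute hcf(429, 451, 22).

429 = 3 · 11 · 13; 451 = 11 · 41; 22 = 2 · 11
gcd takes min exponent of each prime: 11 = 11

11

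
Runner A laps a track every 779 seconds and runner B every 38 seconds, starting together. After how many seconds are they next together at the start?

1558

gcd first: 779 = 20·38 + 19; 38 = 2·19 + 0 → gcd = 19
lcm = 779·38/gcd = 29602/19 = 1558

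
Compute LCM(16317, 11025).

407925

gcd first: 16317 = 1·11025 + 5292; 11025 = 2·5292 + 441; 5292 = 12·441 + 0 → gcd = 441
lcm = 16317·11025/gcd = 179894925/441 = 407925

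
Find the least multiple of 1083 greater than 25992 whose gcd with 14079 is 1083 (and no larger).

14079 = 1083·13. Any k with gcd(k, 14079) = 1083 is a multiple of 1083, say 1083s, with s coprime to 13.
Need s > 25992/1083, so s ≥ 25. First s ≥ 25 with gcd(s, 13) = 1 is s = 25. Thus k = 1083·25 = 27075.

27075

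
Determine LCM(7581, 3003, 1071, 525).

1382205825

7581 = 3 · 7 · 19²; 3003 = 3 · 7 · 11 · 13; 1071 = 3² · 7 · 17; 525 = 3 · 5² · 7
lcm takes max exponent of each prime: 3² · 5² · 7 · 11 · 13 · 17 · 19² = 1382205825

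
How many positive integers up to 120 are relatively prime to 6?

40

Prime factors of 6: 2, 3. Count integers ≤ 120 divisible by none of them.
By inclusion–exclusion: 120 − ⌊120/2⌋ − ⌊120/3⌋ + ⌊120/6⌋ = 40.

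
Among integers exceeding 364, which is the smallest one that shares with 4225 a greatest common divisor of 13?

Multiples of 13 above 364: 13·29, 13·30, … . Need the cofactor coprime to 4225/13 = 325.
Checking s = 29, 30, … the first with gcd(s, 325) = 1 is s = 29, giving 377.

377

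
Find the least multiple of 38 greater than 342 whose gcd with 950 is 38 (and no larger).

418

950 = 38·25. Any k with gcd(k, 950) = 38 is a multiple of 38, say 38s, with s coprime to 25.
Need s > 342/38, so s ≥ 10. First s ≥ 10 with gcd(s, 25) = 1 is s = 11. Thus k = 38·11 = 418.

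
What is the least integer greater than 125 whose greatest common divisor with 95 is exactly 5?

130

gcd(m, 95) = 5 forces 5 | m; write m = 5s. Then gcd(5s, 5·19) = 5·gcd(s, 19), so need gcd(s, 19) = 1.
5s > 125 gives s ≥ 26. The least s ≥ 26 coprime to 19 is 26, so m = 5·26 = 130.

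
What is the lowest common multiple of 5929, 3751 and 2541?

551397

5929 = 7² · 11²; 3751 = 11² · 31; 2541 = 3 · 7 · 11²
lcm takes max exponent of each prime: 3 · 7² · 11² · 31 = 551397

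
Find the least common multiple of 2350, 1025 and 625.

lcm(2350, 1025) = 2350·1025/gcd = 2408750/25 = 96350
lcm(96350, 625) = 96350·625/gcd = 60218750/25 = 2408750

2408750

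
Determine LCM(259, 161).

5957

259 = 7 · 37; 161 = 7 · 23
max exponents: 7 · 23 · 37 = 5957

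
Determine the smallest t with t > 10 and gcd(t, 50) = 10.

gcd(t, 50) = 10 forces 10 | t; write t = 10s. Then gcd(10s, 10·5) = 10·gcd(s, 5), so need gcd(s, 5) = 1.
10s > 10 gives s ≥ 2. The least s ≥ 2 coprime to 5 is 2, so t = 10·2 = 20.

20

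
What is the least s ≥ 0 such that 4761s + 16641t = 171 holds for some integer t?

1136

Reduce mod 16641: 4761s ≡ 171 (mod 16641). With g = gcd(4761, 16641) = 9 dividing 171, divide through: 529s ≡ 19 (mod 1849).
Since gcd(529, 1849) = 1, s ≡ 19·(529)⁻¹ ≡ 1136 (mod 1849). Smallest non-negative: 1136.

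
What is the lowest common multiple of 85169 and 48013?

584174171

85169 = 7 · 23³; 48013 = 7 · 19³
max exponents: 7 · 19³ · 23³ = 584174171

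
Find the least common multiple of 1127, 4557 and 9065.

19390035

1127 = 7² · 23; 4557 = 3 · 7² · 31; 9065 = 5 · 7² · 37
lcm takes max exponent of each prime: 3 · 5 · 7² · 23 · 31 · 37 = 19390035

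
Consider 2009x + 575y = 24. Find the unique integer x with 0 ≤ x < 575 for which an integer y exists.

Euclid: 2009 = 3·575 + 284; 575 = 2·284 + 7; 284 = 40·7 + 4; 7 = 1·4 + 3; 4 = 1·3 + 1; 3 = 3·1 + 0 → gcd = 1; 24 = 1·24.
Back-substitution yields 2009·(164) + 575·(-573) = 1, so one solution is x = 164·24 = 3936, y = -573·24 = -13752.
Solutions in x differ by 575/1 = 575; the one in [0, 575) is 3936 mod 575 = 486.

486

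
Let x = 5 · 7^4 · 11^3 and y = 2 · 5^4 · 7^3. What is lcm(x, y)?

max exponent per prime: 2 · 5^4 · 7^4 · 11^3 = 3994663750

3994663750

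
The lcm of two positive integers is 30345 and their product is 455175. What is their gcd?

15

From gcd × lcm = pq: gcd = 455175 / 30345 = 15.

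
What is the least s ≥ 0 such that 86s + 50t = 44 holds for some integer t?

Euclid: 86 = 1·50 + 36; 50 = 1·36 + 14; 36 = 2·14 + 8; 14 = 1·8 + 6; 8 = 1·6 + 2; 6 = 3·2 + 0 → gcd = 2; 44 = 2·22.
Back-substitution yields 86·(7) + 50·(-12) = 2, so one solution is s = 7·22 = 154, t = -12·22 = -264.
Solutions in s differ by 50/2 = 25; the one in [0, 25) is 154 mod 25 = 4.

4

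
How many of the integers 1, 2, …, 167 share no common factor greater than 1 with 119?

119 = 7·17. Inclusion–exclusion on these primes:
167 − ⌊167/7⌋ − ⌊167/17⌋ + ⌊167/119⌋ = 136

136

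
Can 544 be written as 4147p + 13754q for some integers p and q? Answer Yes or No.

No

gcd(4147, 13754): 13754 = 3·4147 + 1313; 4147 = 3·1313 + 208; 1313 = 6·208 + 65; 208 = 3·65 + 13; 65 = 5·13 + 0 → 13
13 does not divide 544, so a solution does not exist.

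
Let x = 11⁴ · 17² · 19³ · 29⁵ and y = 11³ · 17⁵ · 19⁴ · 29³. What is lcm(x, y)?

max exponent per prime: 11⁴ · 17⁵ · 19⁴ · 29⁵ = 55567357037284076709373

55567357037284076709373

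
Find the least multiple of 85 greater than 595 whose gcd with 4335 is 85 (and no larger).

680

Multiples of 85 above 595: 85·8, 85·9, … . Need the cofactor coprime to 4335/85 = 51.
Checking s = 8, 9, … the first with gcd(s, 51) = 1 is s = 8, giving 680.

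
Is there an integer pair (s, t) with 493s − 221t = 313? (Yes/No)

By Bézout, 493s − 221t = 313 has integer solutions iff gcd(493, 221) | 313.
Euclid: 493 = 2·221 + 51; 221 = 4·51 + 17; 51 = 3·17 + 0. gcd = 17; 313 mod 17 = 7. No.

No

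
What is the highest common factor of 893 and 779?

Euclid: 893 = 1·779 + 114; 779 = 6·114 + 95; 114 = 1·95 + 19; 95 = 5·19 + 0. Last nonzero remainder: 19.

19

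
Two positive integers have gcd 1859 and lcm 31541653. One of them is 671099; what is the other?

a·b = gcd·lcm = 1859·31541653 = 58635932927, so b = 58635932927/671099 = 87373.

87373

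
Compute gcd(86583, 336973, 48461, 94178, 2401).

49

86583 = 3 · 7² · 19 · 31; 336973 = 7² · 13 · 23²; 48461 = 7² · 23 · 43; 94178 = 2 · 7² · 31²; 2401 = 7⁴
gcd takes min exponent of each prime: 7² = 49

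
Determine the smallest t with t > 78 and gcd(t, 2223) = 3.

84

2223 = 3·741. Any t with gcd(t, 2223) = 3 is a multiple of 3, say 3s, with s coprime to 741.
Need s > 78/3, so s ≥ 27. First s ≥ 27 with gcd(s, 741) = 1 is s = 28. Thus t = 3·28 = 84.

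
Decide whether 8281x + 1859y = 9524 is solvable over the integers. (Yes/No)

No

By Bézout, 8281x + 1859y = 9524 has integer solutions iff gcd(8281, 1859) | 9524.
Euclid: 8281 = 4·1859 + 845; 1859 = 2·845 + 169; 845 = 5·169 + 0. gcd = 169; 9524 mod 169 = 60. No.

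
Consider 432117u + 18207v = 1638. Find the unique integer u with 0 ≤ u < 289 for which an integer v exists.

101

gcd(432117, 18207) = 63 (Euclid: 432117 = 23·18207 + 13356; 18207 = 1·13356 + 4851; 13356 = 2·4851 + 3654; 4851 = 1·3654 + 1197; 3654 = 3·1197 + 63; 1197 = 19·63 + 0), and 63 | 1638.
Extended Euclid: 432117·(15) + 18207·(-356) = 63. Scale by 26: u₀ = 390.
General solution u = u₀ + 289t; reducing mod 289 gives u = 101 (and v = -2397).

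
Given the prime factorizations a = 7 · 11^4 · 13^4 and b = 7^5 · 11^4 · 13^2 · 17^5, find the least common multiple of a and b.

max exponent per prime: 7^5 · 11^4 · 13^4 · 17^5 = 9978814669759934999

9978814669759934999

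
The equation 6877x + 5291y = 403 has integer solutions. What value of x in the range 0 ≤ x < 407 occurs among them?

97

Reduce mod 5291: 6877x ≡ 403 (mod 5291). With g = gcd(6877, 5291) = 13 dividing 403, divide through: 529x ≡ 31 (mod 407).
Since gcd(529, 407) = 1, x ≡ 31·(529)⁻¹ ≡ 97 (mod 407). Smallest non-negative: 97.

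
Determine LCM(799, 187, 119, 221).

799 = 17 · 47; 187 = 11 · 17; 119 = 7 · 17; 221 = 13 · 17
lcm takes max exponent of each prime: 7 · 11 · 13 · 17 · 47 = 799799

799799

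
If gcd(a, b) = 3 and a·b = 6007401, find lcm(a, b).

2002467

gcd·lcm = product, so lcm = 6007401/3 = 2002467.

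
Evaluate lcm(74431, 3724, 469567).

7744098964

74431 = 7⁴ · 31; 3724 = 2² · 7² · 19; 469567 = 7³ · 37²
lcm takes max exponent of each prime: 2² · 7⁴ · 19 · 31 · 37² = 7744098964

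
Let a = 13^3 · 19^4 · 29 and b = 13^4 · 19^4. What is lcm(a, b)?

107940844349

max exponent per prime: 13^4 · 19^4 · 29 = 107940844349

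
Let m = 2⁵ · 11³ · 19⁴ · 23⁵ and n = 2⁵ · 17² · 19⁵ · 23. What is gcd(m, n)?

95916256

min exponent per shared prime: 2⁵ · 19⁴ · 23 = 95916256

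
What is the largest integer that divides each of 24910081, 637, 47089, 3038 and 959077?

49

24910081 = 7² · 23² · 31²; 637 = 7² · 13; 47089 = 7² · 31²; 3038 = 2 · 7² · 31; 959077 = 7² · 23² · 37
gcd takes min exponent of each prime: 7² = 49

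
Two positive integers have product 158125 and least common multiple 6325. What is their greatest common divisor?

gcd·lcm = product, so gcd = 158125/6325 = 25.

25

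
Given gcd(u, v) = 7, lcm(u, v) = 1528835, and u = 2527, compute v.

4235

Using uv = gcd(u,v)·lcm(u,v) = 7·1528835 = 10701845, we get v = 10701845/2527 = 4235.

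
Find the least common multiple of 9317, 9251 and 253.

180218731

9317 = 7 · 11³; 9251 = 11 · 29²; 253 = 11 · 23
lcm takes max exponent of each prime: 7 · 11³ · 23 · 29² = 180218731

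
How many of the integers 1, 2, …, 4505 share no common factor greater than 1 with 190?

190 = 2·5·19. Inclusion–exclusion on these primes:
4505 − ⌊4505/2⌋ − ⌊4505/5⌋ − ⌊4505/19⌋ + ⌊4505/10⌋ + ⌊4505/38⌋ + ⌊4505/95⌋ − ⌊4505/190⌋ = 1707

1707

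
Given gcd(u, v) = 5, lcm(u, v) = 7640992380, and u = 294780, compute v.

129605

Using uv = gcd(u,v)·lcm(u,v) = 5·7640992380 = 38204961900, we get v = 38204961900/294780 = 129605.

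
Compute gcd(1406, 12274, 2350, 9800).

gcd(1406, 12274): 12274 = 8·1406 + 1026; 1406 = 1·1026 + 380; 1026 = 2·380 + 266; 380 = 1·266 + 114; 266 = 2·114 + 38; 114 = 3·38 + 0 → 38
gcd(38, 2350): 2350 = 61·38 + 32; 38 = 1·32 + 6; 32 = 5·6 + 2; 6 = 3·2 + 0 → 2
gcd(2, 9800): 9800 = 4900·2 + 0 → 2

2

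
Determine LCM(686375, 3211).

115997375

gcd first: 686375 = 213·3211 + 2432; 3211 = 1·2432 + 779; 2432 = 3·779 + 95; 779 = 8·95 + 19; 95 = 5·19 + 0 → gcd = 19
lcm = 686375·3211/gcd = 2203950125/19 = 115997375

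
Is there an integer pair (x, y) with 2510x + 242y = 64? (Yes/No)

By Bézout, 2510x + 242y = 64 has integer solutions iff gcd(2510, 242) | 64.
Euclid: 2510 = 10·242 + 90; 242 = 2·90 + 62; 90 = 1·62 + 28; 62 = 2·28 + 6; 28 = 4·6 + 4; 6 = 1·4 + 2; 4 = 2·2 + 0. gcd = 2; 64 mod 2 = 0. Yes.

Yes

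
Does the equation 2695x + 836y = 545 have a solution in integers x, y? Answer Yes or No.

By Bézout, 2695x + 836y = 545 has integer solutions iff gcd(2695, 836) | 545.
Euclid: 2695 = 3·836 + 187; 836 = 4·187 + 88; 187 = 2·88 + 11; 88 = 8·11 + 0. gcd = 11; 545 mod 11 = 6. No.

No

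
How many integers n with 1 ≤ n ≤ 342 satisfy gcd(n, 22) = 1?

22 = 2·11. Inclusion–exclusion on these primes:
342 − ⌊342/2⌋ − ⌊342/11⌋ + ⌊342/22⌋ = 155

155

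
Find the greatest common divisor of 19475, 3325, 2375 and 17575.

475

gcd(19475, 3325): 19475 = 5·3325 + 2850; 3325 = 1·2850 + 475; 2850 = 6·475 + 0 → 475
gcd(475, 2375): 2375 = 5·475 + 0 → 475
gcd(475, 17575): 17575 = 37·475 + 0 → 475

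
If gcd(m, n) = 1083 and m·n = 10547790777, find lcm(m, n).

9739419

gcd·lcm = product, so lcm = 10547790777/1083 = 9739419.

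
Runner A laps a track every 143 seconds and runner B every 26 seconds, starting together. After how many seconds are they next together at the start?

143 = 11 · 13; 26 = 2 · 13
max exponents: 2 · 11 · 13 = 286

286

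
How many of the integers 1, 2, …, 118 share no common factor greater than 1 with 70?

41

Prime factors of 70: 2, 5, 7. Count integers ≤ 118 divisible by none of them.
By inclusion–exclusion: 118 − ⌊118/2⌋ − ⌊118/5⌋ − ⌊118/7⌋ + ⌊118/10⌋ + ⌊118/14⌋ + ⌊118/35⌋ − ⌊118/70⌋ = 41.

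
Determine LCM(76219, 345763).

76219 = 11 · 13² · 41; 345763 = 11 · 17 · 43²
max exponents: 11 · 13² · 17 · 41 · 43² = 2395791827

2395791827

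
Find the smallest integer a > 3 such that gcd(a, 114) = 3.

Multiples of 3 above 3: 3·2, 3·3, … . Need the cofactor coprime to 114/3 = 38.
Checking s = 2, 3, … the first with gcd(s, 38) = 1 is s = 3, giving 9.

9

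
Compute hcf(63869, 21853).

Euclid: 63869 = 2·21853 + 20163; 21853 = 1·20163 + 1690; 20163 = 11·1690 + 1573; 1690 = 1·1573 + 117; 1573 = 13·117 + 52; 117 = 2·52 + 13; 52 = 4·13 + 0. Last nonzero remainder: 13.

13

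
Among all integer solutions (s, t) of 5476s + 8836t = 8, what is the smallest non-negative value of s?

Reduce mod 8836: 5476s ≡ 8 (mod 8836). With g = gcd(5476, 8836) = 4 dividing 8, divide through: 1369s ≡ 2 (mod 2209).
Since gcd(1369, 2209) = 1, s ≡ 2·(1369)⁻¹ ≡ 1520 (mod 2209). Smallest non-negative: 1520.

1520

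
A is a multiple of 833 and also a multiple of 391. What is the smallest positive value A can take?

gcd first: 833 = 2·391 + 51; 391 = 7·51 + 34; 51 = 1·34 + 17; 34 = 2·17 + 0 → gcd = 17
lcm = 833·391/gcd = 325703/17 = 19159

19159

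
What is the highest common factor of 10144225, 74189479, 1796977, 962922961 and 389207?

10144225 = 5² · 7⁴ · 13²; 74189479 = 7² · 13² · 17² · 31; 1796977 = 7³ · 13² · 31; 962922961 = 7² · 11² · 13² · 31²; 389207 = 7² · 13² · 47
gcd takes min exponent of each prime: 7² · 13² = 8281

8281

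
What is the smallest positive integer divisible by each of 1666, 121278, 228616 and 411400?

2948134774200

lcm(1666, 121278) = 1666·121278/gcd = 202049148/34 = 5942622
lcm(5942622, 228616) = 5942622·228616/gcd = 1358578471152/1394 = 974590008
lcm(974590008, 411400) = 974590008·411400/gcd = 400946329291200/136 = 2948134774200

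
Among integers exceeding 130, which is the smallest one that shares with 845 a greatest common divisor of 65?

gcd(m, 845) = 65 forces 65 | m; write m = 65s. Then gcd(65s, 65·13) = 65·gcd(s, 13), so need gcd(s, 13) = 1.
65s > 130 gives s ≥ 3. The least s ≥ 3 coprime to 13 is 3, so m = 65·3 = 195.

195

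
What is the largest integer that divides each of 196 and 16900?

4

196 = 2² · 7²
16900 = 2² · 5² · 13²
Common: 2² = 4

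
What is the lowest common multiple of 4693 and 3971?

gcd first: 4693 = 1·3971 + 722; 3971 = 5·722 + 361; 722 = 2·361 + 0 → gcd = 361
lcm = 4693·3971/gcd = 18635903/361 = 51623

51623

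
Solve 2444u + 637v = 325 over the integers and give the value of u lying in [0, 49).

3

gcd(2444, 637) = 13 (Euclid: 2444 = 3·637 + 533; 637 = 1·533 + 104; 533 = 5·104 + 13; 104 = 8·13 + 0), and 13 | 325.
Extended Euclid: 2444·(6) + 637·(-23) = 13. Scale by 25: u₀ = 150.
General solution u = u₀ + 49t; reducing mod 49 gives u = 3 (and v = -11).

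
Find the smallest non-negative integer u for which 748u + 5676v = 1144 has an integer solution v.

85

Euclid: 5676 = 7·748 + 440; 748 = 1·440 + 308; 440 = 1·308 + 132; 308 = 2·132 + 44; 132 = 3·44 + 0 → gcd = 44; 1144 = 44·26.
Back-substitution yields 748·(38) + 5676·(-5) = 44, so one solution is u = 38·26 = 988, v = -5·26 = -130.
Solutions in u differ by 5676/44 = 129; the one in [0, 129) is 988 mod 129 = 85.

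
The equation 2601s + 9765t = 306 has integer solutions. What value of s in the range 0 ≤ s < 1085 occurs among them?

Euclid: 9765 = 3·2601 + 1962; 2601 = 1·1962 + 639; 1962 = 3·639 + 45; 639 = 14·45 + 9; 45 = 5·9 + 0 → gcd = 9; 306 = 9·34.
Back-substitution yields 2601·(214) + 9765·(-57) = 9, so one solution is s = 214·34 = 7276, t = -57·34 = -1938.
Solutions in s differ by 9765/9 = 1085; the one in [0, 1085) is 7276 mod 1085 = 766.

766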